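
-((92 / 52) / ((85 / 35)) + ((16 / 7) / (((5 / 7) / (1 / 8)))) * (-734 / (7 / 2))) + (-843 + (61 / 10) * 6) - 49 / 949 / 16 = -6534151699 / 9034480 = -723.25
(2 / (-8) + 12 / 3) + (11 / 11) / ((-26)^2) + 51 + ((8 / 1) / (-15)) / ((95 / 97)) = 13054381 / 240825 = 54.21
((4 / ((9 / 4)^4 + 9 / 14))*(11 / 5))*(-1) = -78848 / 235395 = -0.33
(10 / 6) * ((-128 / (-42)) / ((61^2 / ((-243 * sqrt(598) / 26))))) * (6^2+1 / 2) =-157680 * sqrt(598) / 338611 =-11.39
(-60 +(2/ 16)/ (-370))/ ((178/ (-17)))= 5.73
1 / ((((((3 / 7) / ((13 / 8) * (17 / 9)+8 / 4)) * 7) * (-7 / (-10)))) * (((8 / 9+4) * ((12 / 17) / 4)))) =2.80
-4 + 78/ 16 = 7/ 8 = 0.88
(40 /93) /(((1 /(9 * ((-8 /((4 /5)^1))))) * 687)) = -400 /7099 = -0.06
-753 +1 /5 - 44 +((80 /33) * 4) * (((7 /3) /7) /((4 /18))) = -43024 /55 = -782.25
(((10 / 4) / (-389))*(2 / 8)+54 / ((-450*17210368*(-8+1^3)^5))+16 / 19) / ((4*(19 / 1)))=44922151838591773 / 4061974194362470400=0.01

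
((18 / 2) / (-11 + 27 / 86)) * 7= -5418 / 919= -5.90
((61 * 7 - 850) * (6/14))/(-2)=1269/14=90.64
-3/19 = -0.16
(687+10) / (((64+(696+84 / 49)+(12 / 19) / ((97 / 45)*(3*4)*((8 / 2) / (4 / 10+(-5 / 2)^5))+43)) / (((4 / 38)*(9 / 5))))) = 17192956851 / 99167549756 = 0.17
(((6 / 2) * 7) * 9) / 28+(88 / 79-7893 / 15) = -818971 / 1580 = -518.34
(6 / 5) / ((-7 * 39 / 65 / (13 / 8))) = -13 / 28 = -0.46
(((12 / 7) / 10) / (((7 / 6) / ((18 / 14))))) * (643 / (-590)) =-104166 / 505925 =-0.21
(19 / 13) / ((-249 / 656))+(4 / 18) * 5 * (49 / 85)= -529922 / 165087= -3.21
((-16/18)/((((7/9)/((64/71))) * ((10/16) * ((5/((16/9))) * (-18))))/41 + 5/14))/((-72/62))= -72884224/29397735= -2.48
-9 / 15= -3 / 5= -0.60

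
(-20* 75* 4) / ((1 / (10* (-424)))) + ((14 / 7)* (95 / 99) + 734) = 2518632856 / 99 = 25440735.92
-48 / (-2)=24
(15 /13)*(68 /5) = 204 /13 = 15.69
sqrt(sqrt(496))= 2 *31^(1/ 4)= 4.72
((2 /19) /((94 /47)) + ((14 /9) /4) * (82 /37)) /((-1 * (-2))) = 2893 /6327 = 0.46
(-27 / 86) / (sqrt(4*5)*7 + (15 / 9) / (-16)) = -435456*sqrt(5) / 97089485-648 / 19417897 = -0.01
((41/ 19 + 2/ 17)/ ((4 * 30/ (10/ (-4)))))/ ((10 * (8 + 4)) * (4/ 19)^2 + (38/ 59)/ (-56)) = -0.01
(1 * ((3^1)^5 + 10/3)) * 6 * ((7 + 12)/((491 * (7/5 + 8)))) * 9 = 1263690/23077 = 54.76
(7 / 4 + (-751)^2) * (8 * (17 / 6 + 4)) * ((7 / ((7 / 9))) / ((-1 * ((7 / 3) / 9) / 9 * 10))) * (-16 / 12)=44953275186 / 35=1284379291.03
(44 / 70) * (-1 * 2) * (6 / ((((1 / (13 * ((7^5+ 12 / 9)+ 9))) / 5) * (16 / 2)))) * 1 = -7214636 / 7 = -1030662.29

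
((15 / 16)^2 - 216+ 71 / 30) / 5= -816977 / 19200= -42.55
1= 1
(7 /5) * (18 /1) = 126 /5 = 25.20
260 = 260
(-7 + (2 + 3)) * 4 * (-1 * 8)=64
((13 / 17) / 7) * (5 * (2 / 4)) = 65 / 238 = 0.27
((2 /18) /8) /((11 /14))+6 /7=2425 /2772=0.87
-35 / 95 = -7 / 19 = -0.37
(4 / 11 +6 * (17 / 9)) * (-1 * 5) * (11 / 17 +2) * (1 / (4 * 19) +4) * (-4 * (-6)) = -52978500 / 3553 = -14910.92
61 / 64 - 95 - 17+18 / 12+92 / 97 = -674179 / 6208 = -108.60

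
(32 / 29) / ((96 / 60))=20 / 29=0.69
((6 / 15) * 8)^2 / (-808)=-32 / 2525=-0.01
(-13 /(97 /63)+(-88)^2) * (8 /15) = 6002792 /1455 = 4125.63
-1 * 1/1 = -1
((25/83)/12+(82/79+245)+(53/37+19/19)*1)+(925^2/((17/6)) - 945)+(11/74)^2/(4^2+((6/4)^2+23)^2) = 5769376483831827199/19148991538524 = 301288.79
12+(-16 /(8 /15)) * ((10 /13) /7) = 792 /91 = 8.70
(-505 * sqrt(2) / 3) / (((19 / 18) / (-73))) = 221190 * sqrt(2) / 19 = 16463.68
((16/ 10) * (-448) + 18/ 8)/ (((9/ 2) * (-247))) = 14291/ 22230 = 0.64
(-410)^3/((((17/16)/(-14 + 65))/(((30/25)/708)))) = -330820800/59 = -5607132.20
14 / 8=7 / 4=1.75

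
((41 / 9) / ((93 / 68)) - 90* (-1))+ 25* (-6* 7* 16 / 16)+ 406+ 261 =-242453 / 837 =-289.67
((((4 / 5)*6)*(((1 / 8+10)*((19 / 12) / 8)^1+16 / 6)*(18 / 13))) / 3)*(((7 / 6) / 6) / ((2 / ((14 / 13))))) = 175763 / 162240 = 1.08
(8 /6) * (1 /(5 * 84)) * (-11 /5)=-11 /1575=-0.01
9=9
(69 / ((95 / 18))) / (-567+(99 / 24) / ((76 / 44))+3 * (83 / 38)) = -1104 / 47125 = -0.02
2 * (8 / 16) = 1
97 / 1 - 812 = -715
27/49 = 0.55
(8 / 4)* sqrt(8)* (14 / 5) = 56* sqrt(2) / 5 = 15.84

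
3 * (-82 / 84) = -41 / 14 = -2.93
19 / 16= 1.19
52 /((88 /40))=260 /11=23.64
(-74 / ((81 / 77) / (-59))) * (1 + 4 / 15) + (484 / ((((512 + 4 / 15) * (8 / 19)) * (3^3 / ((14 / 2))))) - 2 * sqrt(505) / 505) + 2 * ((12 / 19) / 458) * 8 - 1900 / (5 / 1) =396281786412889 / 81242394120 - 2 * sqrt(505) / 505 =4877.68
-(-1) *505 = 505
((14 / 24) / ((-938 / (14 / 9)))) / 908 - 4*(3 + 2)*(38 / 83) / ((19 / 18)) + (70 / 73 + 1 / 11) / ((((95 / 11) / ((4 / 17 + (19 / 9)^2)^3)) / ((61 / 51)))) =39443271025573972309687 / 6217215806618774554320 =6.34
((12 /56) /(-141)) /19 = -1 /12502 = -0.00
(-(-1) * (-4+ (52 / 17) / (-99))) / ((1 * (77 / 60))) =-135680 / 43197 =-3.14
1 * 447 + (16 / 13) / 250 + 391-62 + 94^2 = 15619508 / 1625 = 9612.00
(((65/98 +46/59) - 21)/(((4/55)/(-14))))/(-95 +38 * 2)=-6219345/31388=-198.14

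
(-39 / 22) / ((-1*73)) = 39 / 1606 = 0.02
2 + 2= 4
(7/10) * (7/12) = 49/120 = 0.41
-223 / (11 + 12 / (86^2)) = -412327 / 20342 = -20.27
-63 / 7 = -9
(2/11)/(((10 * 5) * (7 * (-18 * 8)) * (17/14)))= -1/336600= -0.00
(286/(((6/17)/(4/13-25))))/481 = -20009/481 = -41.60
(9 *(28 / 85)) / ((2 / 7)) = 882 / 85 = 10.38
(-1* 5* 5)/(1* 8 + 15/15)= -25/9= -2.78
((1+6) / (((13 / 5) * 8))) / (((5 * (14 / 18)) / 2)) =9 / 52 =0.17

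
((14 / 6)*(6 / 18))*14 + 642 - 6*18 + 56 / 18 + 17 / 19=10429 / 19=548.89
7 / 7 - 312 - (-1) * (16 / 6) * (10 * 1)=-853 / 3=-284.33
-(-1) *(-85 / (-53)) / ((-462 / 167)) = -14195 / 24486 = -0.58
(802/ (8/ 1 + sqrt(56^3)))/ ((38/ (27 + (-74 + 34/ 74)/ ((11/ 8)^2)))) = 21359265/ 1866622472 - 149514855 * sqrt(14)/ 933311236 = -0.59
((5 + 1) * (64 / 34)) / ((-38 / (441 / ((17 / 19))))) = -42336 / 289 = -146.49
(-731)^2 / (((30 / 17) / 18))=27252411 / 5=5450482.20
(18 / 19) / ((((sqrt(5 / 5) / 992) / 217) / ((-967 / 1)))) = -3746885184 / 19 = -197204483.37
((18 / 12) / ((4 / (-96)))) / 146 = -0.25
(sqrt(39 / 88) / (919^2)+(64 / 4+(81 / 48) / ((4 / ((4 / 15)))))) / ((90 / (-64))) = -2578 / 225 - 8 * sqrt(858) / 418057695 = -11.46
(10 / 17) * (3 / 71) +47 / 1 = 56759 / 1207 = 47.02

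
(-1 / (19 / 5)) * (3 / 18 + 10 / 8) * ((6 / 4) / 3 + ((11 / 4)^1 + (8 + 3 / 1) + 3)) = -1955 / 304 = -6.43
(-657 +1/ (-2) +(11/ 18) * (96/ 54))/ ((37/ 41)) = -4359899/ 5994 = -727.38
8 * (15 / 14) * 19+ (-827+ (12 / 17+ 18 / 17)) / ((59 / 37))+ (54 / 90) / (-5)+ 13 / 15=-186363649 / 526575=-353.92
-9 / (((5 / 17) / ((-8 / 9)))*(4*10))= 17 / 25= 0.68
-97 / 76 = -1.28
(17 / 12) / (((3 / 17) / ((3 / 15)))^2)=4913 / 2700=1.82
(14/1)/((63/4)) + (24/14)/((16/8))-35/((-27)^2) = 8665/5103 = 1.70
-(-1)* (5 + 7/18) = 97/18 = 5.39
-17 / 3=-5.67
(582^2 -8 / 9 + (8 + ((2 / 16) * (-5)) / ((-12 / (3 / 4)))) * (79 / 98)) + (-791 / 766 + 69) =338797.56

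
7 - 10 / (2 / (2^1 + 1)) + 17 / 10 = -63 / 10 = -6.30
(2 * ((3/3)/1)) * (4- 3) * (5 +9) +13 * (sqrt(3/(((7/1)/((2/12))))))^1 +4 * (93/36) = 13 * sqrt(14)/14 +115/3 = 41.81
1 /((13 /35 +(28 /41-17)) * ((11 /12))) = -8610 /125851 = -0.07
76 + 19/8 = 627/8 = 78.38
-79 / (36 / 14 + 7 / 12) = -6636 / 265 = -25.04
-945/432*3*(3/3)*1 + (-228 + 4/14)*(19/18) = -248903/1008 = -246.93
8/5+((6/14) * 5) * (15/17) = 2077/595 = 3.49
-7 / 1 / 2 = -7 / 2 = -3.50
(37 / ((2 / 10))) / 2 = 92.50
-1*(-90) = 90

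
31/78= 0.40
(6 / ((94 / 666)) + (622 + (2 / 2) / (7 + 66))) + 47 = 2441240 / 3431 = 711.52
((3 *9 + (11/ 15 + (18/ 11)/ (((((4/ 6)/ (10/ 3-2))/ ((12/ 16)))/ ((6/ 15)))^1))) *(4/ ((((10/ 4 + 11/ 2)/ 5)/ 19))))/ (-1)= -45011/ 33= -1363.97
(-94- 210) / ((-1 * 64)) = 19 / 4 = 4.75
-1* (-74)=74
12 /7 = 1.71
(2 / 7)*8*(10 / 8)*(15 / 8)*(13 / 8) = 975 / 112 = 8.71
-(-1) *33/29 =33/29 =1.14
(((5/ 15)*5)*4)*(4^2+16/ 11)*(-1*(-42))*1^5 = 53760/ 11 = 4887.27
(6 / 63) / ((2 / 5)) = 5 / 21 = 0.24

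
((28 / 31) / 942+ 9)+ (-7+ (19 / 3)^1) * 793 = -2529213 / 4867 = -519.67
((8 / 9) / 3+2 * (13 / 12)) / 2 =133 / 108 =1.23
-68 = -68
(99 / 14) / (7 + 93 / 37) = 333 / 448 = 0.74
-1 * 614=-614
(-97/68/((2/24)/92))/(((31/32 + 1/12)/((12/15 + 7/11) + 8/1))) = -1333888128/94435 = -14124.93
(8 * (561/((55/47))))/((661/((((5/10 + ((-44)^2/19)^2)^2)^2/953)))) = 7570324522227607998442184616957/106985068171062530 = 70760571093184.01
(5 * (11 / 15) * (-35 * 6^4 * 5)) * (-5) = 4158000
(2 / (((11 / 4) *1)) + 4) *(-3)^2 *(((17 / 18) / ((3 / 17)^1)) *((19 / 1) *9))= 428298 / 11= 38936.18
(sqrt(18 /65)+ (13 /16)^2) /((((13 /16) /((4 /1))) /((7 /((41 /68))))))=91392 * sqrt(130) /34645+ 1547 /41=67.81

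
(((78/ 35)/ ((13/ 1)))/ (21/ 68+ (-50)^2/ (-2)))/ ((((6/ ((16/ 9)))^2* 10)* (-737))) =4352/ 2663320465575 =0.00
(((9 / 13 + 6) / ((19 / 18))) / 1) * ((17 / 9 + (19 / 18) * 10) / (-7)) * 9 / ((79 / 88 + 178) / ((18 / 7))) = -39688704 / 27219647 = -1.46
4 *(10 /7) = 40 /7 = 5.71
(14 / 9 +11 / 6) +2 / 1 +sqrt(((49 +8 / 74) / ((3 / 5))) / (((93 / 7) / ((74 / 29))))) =sqrt(114343810) / 2697 +97 / 18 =9.35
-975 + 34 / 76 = -37033 / 38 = -974.55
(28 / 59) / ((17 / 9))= 252 / 1003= 0.25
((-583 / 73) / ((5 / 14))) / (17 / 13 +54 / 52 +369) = -212212 / 3524075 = -0.06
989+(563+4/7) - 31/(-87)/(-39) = 36874907/23751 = 1552.56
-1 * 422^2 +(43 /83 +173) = -14766570 /83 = -177910.48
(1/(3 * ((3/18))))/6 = 1/3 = 0.33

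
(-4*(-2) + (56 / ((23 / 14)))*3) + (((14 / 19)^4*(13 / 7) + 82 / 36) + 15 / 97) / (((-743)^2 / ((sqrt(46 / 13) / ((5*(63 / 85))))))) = 110.26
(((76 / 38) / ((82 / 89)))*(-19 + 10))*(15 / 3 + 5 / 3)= -5340 / 41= -130.24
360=360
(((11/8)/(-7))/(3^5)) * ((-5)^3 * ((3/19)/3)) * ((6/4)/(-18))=-1375/3102624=-0.00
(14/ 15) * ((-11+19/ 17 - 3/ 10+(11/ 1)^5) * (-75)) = -11272857.24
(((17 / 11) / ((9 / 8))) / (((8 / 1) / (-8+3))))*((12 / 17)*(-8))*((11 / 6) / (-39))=-80 / 351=-0.23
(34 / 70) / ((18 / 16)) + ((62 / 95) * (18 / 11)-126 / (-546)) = 1481021 / 855855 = 1.73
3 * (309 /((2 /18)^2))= 75087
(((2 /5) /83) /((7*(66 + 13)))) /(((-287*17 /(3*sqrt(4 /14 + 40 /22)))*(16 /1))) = -0.00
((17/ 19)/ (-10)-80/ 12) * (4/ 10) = -3851/ 1425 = -2.70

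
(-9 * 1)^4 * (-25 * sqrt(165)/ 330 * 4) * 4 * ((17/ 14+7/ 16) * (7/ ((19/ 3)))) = -6068925 * sqrt(165)/ 418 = -186499.41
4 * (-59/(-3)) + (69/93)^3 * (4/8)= 14097853/178746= 78.87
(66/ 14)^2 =1089/ 49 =22.22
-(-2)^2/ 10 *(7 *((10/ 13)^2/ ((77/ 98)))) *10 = -39200/ 1859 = -21.09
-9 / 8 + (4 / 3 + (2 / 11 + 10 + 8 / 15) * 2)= 9521 / 440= 21.64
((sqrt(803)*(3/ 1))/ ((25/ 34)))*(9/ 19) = 918*sqrt(803)/ 475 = 54.77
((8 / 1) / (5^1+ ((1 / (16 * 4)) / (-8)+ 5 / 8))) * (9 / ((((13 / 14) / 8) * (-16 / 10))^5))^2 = 937185082122240000000000 / 396894598033271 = 2361294627.76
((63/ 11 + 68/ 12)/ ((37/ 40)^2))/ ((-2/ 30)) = -199.75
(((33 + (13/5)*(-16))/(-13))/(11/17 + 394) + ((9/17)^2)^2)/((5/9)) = 26299867824/182111276425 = 0.14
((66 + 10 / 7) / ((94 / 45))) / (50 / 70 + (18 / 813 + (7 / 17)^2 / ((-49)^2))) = 970372410 / 22140149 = 43.83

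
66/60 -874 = -8729/10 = -872.90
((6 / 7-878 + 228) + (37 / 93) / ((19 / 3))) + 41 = -2507114 / 4123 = -608.08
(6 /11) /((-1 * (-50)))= 0.01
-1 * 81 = -81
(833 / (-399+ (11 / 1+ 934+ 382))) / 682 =0.00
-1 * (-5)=5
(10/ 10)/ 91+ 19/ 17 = 1746/ 1547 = 1.13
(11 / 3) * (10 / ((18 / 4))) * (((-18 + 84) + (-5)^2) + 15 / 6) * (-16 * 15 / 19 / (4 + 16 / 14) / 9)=-2879800 / 13851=-207.91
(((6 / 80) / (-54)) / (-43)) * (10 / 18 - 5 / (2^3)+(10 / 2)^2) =0.00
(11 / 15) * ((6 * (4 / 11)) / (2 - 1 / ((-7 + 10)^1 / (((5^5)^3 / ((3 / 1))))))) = -72 / 152587890535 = -0.00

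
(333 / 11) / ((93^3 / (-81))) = -999 / 327701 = -0.00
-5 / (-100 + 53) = 5 / 47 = 0.11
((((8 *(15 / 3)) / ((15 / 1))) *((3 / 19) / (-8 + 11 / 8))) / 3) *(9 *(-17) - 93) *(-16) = -83968 / 1007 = -83.38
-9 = -9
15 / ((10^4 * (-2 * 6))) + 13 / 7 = 103993 / 56000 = 1.86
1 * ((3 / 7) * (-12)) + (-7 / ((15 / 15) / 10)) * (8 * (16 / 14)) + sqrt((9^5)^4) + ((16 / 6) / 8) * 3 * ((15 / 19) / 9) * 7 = 1391226718832 / 399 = 3486783756.47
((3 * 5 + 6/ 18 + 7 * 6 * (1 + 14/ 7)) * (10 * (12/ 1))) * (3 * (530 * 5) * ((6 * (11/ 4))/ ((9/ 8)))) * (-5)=-9887680000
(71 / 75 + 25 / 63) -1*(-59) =95041 / 1575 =60.34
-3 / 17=-0.18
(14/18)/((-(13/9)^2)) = -63/169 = -0.37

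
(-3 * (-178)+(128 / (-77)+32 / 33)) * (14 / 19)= 246388 / 627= 392.96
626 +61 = 687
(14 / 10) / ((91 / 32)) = 32 / 65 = 0.49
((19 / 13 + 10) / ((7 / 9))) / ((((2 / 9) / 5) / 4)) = 120690 / 91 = 1326.26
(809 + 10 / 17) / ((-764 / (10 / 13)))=-68815 / 84422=-0.82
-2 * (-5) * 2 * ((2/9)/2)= 20/9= 2.22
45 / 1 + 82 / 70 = 1616 / 35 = 46.17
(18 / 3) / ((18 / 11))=11 / 3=3.67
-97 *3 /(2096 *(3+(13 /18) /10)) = -13095 /289772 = -0.05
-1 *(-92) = 92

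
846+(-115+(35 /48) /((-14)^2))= 982469 /1344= 731.00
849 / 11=77.18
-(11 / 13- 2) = 15 / 13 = 1.15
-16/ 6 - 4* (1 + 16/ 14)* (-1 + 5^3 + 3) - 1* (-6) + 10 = -22580/ 21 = -1075.24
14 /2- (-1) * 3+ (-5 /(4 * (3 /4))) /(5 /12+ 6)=750 /77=9.74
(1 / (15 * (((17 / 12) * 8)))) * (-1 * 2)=-1 / 85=-0.01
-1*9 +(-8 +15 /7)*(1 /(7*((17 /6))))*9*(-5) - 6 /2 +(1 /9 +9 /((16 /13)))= 8.71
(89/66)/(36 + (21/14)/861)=25543/681945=0.04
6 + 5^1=11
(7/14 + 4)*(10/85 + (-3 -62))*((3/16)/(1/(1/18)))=-3309/1088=-3.04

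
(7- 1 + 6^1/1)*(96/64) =18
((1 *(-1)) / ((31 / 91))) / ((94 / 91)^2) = -753571 / 273916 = -2.75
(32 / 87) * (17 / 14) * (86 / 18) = 11696 / 5481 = 2.13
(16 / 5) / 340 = 4 / 425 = 0.01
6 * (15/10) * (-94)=-846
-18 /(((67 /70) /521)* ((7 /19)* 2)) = -890910 /67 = -13297.16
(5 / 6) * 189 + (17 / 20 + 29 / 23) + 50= 96421 / 460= 209.61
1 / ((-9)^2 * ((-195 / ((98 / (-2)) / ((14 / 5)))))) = 7 / 6318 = 0.00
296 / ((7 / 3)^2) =2664 / 49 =54.37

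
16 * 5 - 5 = 75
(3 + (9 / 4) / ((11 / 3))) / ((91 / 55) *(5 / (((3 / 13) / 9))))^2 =583 / 16793868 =0.00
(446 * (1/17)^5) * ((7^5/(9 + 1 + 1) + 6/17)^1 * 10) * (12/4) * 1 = 3823803300/265513259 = 14.40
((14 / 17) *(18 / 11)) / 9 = 28 / 187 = 0.15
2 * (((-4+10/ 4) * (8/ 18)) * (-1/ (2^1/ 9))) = 6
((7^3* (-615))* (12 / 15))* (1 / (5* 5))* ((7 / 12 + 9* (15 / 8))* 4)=-471391.76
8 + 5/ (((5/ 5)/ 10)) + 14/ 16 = 471/ 8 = 58.88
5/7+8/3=71/21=3.38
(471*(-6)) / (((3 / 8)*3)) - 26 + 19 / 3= -7595 / 3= -2531.67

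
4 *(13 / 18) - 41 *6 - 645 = -7993 / 9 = -888.11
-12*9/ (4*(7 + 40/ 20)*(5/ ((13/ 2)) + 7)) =-39/ 101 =-0.39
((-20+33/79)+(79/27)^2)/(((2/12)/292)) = -370678816/19197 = -19309.21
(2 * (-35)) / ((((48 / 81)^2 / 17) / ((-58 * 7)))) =1375816.64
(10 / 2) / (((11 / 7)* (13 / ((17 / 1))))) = 595 / 143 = 4.16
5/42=0.12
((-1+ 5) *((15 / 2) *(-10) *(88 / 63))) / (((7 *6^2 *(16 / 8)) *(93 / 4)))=-4400 / 123039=-0.04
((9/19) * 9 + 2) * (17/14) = 289/38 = 7.61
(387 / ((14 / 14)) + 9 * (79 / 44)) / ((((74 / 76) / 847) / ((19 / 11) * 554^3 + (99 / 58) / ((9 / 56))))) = 110517661724631462 / 1073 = 102998752772256.72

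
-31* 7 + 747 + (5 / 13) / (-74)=509855 / 962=529.99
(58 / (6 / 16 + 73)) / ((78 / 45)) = 3480 / 7631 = 0.46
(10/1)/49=10/49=0.20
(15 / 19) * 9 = 135 / 19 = 7.11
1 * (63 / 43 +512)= 22079 / 43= 513.47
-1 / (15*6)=-1 / 90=-0.01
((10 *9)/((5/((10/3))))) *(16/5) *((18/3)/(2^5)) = 36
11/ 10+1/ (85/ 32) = 1.48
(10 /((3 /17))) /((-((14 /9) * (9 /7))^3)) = -85 /12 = -7.08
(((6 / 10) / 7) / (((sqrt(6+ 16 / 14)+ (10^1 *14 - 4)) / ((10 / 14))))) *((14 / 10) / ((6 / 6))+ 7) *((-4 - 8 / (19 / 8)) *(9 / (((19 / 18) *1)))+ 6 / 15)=-137917872 / 584016775+ 1014102 *sqrt(14) / 817623485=-0.23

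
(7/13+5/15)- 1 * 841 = -840.13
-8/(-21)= 8/21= 0.38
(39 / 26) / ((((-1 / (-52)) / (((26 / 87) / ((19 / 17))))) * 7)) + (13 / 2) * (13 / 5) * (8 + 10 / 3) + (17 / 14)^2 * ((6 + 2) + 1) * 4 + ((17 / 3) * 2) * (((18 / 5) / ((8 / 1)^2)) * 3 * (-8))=232.29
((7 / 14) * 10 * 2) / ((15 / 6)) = 4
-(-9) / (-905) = -9 / 905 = -0.01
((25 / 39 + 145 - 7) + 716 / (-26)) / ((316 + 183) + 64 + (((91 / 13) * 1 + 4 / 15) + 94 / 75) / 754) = 897550 / 4548327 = 0.20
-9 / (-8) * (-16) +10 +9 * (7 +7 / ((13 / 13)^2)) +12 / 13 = 1546 / 13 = 118.92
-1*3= -3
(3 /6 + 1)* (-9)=-27 /2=-13.50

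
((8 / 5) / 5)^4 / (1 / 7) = 0.07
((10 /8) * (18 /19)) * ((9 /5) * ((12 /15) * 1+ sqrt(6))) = 162 /95+ 81 * sqrt(6) /38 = 6.93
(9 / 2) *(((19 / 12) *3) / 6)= 57 / 16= 3.56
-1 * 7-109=-116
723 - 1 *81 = 642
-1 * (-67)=67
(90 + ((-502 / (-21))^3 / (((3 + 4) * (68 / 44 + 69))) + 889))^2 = 40070319983500314244 / 39541698191961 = 1013368.72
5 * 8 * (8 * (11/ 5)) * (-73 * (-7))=359744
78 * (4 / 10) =156 / 5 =31.20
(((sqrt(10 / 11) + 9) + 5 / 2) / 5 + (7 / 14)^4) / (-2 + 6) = sqrt(110) / 220 + 189 / 320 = 0.64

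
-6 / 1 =-6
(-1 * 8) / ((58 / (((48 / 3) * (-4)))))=8.83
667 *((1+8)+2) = 7337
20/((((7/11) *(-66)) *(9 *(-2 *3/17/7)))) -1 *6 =-401/81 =-4.95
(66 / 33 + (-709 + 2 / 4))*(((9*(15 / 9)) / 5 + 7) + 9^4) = -9284823 / 2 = -4642411.50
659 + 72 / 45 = 3303 / 5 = 660.60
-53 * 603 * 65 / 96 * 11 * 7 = -53318265 / 32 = -1666195.78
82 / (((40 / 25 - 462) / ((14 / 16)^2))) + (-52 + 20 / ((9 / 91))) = 99503323 / 662976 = 150.09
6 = 6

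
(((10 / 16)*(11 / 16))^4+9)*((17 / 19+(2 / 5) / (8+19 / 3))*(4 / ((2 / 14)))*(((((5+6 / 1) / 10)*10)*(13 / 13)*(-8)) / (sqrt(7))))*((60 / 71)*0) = 0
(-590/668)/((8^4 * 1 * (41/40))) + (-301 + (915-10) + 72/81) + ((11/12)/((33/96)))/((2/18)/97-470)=15661206628840057/25891298823168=604.88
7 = 7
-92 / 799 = -0.12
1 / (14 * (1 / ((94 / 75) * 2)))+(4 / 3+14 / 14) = 1319 / 525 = 2.51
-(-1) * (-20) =-20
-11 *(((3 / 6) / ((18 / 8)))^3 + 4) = -32164 / 729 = -44.12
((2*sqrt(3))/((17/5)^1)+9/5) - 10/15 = 10*sqrt(3)/17+17/15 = 2.15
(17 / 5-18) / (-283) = 73 / 1415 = 0.05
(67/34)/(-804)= -1/408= -0.00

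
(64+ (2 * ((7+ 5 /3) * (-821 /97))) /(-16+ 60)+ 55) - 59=181387 /3201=56.67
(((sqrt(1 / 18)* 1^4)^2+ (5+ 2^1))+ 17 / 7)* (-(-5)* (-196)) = -83650 / 9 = -9294.44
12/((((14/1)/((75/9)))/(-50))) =-2500/7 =-357.14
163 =163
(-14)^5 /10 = -268912 /5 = -53782.40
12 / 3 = 4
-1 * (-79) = 79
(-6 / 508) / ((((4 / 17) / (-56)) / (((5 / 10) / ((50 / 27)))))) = 9639 / 12700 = 0.76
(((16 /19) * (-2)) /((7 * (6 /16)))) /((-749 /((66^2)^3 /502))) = 3526568534016 /25003867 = 141040.93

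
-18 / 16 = -9 / 8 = -1.12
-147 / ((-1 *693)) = 7 / 33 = 0.21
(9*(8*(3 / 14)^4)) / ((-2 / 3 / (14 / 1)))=-2187 / 686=-3.19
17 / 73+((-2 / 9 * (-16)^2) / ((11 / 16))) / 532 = 74335 / 961191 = 0.08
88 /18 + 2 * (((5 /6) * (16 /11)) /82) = 19964 /4059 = 4.92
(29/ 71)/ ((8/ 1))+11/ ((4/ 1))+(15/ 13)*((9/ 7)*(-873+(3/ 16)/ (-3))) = -133603303/ 103376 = -1292.40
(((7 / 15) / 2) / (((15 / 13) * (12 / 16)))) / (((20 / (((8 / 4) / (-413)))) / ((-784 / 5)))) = 10192 / 995625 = 0.01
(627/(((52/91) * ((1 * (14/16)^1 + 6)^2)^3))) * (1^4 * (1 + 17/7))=89653248/2516421875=0.04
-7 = -7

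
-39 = -39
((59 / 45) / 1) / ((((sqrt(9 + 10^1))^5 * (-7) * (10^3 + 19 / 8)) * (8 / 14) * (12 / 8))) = -0.00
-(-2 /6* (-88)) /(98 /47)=-14.07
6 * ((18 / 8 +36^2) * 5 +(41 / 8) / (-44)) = 6854637 / 176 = 38946.80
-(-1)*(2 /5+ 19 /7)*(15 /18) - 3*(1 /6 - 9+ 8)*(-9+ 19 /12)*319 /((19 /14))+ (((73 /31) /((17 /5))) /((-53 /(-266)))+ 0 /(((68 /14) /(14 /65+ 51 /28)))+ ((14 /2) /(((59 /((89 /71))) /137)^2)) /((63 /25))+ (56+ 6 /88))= -55146208301829343415 /12906962158539834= -4272.59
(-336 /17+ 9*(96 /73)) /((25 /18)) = -35424 /6205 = -5.71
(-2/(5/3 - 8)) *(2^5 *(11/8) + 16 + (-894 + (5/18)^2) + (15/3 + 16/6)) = -267707/1026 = -260.92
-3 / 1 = -3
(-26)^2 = 676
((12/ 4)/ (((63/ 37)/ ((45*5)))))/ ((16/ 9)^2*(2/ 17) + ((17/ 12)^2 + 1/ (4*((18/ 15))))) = 61138800/ 398993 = 153.23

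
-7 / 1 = -7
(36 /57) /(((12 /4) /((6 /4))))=6 /19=0.32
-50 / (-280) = 0.18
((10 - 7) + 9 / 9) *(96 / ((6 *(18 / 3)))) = 32 / 3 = 10.67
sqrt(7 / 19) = sqrt(133) / 19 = 0.61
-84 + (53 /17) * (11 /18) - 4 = -26345 /306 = -86.09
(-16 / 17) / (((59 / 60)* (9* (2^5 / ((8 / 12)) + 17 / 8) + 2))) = -1536 / 727175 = -0.00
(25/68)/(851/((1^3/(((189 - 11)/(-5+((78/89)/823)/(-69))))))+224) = -210585775/17224757678232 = -0.00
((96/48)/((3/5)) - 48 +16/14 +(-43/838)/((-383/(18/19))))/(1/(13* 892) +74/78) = -2485857225860/54190996699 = -45.87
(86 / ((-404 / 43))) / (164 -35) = -43 / 606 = -0.07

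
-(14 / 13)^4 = -38416 / 28561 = -1.35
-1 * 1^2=-1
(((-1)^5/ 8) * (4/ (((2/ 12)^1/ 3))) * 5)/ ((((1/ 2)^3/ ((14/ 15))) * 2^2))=-84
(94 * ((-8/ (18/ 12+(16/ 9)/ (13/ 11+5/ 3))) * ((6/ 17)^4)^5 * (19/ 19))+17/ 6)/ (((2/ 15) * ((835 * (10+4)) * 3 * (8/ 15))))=206930318809273651972629240995/ 182137652614927126715762910069184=0.00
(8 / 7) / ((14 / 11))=44 / 49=0.90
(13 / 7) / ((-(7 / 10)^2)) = -1300 / 343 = -3.79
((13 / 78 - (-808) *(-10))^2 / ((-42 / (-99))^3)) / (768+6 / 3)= 853127479083 / 768320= 1110380.41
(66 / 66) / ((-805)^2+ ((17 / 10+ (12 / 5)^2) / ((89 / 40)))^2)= 0.00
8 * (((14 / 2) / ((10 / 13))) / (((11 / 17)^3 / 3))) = 5364996 / 6655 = 806.16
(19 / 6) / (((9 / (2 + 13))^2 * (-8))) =-475 / 432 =-1.10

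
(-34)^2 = 1156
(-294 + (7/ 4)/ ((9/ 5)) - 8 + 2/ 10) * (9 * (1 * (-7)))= 379043/ 20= 18952.15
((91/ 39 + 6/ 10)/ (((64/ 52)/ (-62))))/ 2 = -4433/ 60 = -73.88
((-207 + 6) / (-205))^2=40401 / 42025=0.96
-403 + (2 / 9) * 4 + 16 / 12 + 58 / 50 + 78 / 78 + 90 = -308.62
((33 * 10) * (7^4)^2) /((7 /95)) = 25818073050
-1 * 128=-128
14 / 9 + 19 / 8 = 283 / 72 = 3.93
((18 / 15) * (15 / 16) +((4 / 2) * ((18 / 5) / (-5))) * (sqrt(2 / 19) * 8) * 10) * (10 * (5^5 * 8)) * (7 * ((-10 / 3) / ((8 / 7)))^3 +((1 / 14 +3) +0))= -32245671875 / 672 +5430850000 * sqrt(38) / 21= 1546206216.28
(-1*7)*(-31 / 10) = 217 / 10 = 21.70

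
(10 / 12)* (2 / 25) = 1 / 15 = 0.07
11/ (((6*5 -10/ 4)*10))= 1/ 25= 0.04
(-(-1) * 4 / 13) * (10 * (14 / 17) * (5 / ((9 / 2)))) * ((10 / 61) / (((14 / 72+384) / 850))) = 11200000 / 10967983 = 1.02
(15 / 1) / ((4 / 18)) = 135 / 2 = 67.50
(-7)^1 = -7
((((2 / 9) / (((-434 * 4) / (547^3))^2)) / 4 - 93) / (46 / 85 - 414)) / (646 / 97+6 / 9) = -220858712539873310125 / 1354843345809408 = -163014.21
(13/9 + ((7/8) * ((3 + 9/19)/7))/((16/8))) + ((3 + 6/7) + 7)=119879/9576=12.52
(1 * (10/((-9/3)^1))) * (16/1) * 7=-1120/3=-373.33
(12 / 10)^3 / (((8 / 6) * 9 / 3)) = 54 / 125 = 0.43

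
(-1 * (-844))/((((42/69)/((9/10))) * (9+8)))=43677/595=73.41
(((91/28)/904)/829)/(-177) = -13/530586528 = -0.00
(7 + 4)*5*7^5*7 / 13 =6470695 / 13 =497745.77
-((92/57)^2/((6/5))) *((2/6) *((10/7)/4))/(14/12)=-105800/477603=-0.22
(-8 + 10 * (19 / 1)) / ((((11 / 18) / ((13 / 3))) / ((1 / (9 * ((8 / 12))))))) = 2366 / 11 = 215.09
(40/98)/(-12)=-5/147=-0.03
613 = 613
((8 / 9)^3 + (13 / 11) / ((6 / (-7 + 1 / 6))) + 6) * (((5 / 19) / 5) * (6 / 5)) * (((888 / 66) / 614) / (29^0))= 6357007 / 857538495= 0.01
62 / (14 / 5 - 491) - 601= -601.13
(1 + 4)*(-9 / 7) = -45 / 7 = -6.43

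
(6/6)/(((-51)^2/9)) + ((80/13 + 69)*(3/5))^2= 2482734154/1221025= 2033.32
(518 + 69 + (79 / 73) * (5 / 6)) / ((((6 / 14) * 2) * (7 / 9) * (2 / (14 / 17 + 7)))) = 34247633 / 9928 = 3449.60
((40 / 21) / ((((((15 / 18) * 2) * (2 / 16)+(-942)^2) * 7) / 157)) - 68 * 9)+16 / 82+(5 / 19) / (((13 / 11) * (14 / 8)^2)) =-6464743887210372 / 10567932709243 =-611.73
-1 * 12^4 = -20736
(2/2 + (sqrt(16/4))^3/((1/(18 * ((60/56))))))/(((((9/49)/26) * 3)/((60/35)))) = 113048/9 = 12560.89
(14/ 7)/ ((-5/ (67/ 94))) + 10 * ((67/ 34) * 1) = 77586/ 3995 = 19.42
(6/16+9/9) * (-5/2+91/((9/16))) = 31537/144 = 219.01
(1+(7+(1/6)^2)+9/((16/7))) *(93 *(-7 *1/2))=-373891/96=-3894.70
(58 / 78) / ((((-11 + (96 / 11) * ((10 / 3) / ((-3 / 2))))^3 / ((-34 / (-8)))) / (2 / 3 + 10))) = -926376 / 771608903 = -0.00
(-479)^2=229441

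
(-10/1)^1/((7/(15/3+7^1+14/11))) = -1460/77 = -18.96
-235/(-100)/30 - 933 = -559753/600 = -932.92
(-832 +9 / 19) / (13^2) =-15799 / 3211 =-4.92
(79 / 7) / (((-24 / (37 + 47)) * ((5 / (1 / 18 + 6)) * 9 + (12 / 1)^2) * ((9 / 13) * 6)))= -111943 / 1782648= -0.06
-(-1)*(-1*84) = -84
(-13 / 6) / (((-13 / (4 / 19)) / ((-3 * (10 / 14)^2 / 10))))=-5 / 931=-0.01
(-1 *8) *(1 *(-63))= 504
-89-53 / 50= -4503 / 50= -90.06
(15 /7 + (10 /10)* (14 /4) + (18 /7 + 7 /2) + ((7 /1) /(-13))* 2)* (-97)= -93896 /91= -1031.82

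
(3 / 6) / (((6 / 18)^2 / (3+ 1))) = 18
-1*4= -4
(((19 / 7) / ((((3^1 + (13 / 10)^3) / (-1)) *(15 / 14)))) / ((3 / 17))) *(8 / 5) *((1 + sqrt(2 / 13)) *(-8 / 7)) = 1653760 *sqrt(26) / 4256343 + 1653760 / 327411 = 7.03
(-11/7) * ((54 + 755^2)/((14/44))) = -137959118/49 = -2815492.20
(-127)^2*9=145161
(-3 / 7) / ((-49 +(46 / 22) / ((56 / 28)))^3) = 31944 / 8219689625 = 0.00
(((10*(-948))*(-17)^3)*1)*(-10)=-465752400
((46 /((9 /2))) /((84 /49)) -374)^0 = 1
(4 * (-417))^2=2782224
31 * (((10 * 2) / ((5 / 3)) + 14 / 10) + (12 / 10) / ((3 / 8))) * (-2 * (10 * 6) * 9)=-555768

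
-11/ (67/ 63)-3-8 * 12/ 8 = -1698/ 67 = -25.34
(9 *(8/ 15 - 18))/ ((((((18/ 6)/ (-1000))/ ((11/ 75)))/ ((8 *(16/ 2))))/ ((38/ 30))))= 28036096/ 45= 623024.36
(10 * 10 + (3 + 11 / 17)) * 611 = 1076582 / 17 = 63328.35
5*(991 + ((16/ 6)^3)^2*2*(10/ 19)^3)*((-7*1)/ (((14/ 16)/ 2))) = -87668.25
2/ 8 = 1/ 4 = 0.25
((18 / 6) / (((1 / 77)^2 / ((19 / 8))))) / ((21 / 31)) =498883 / 8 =62360.38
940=940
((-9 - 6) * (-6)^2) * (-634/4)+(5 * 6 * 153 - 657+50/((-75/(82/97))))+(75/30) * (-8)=26045209/291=89502.44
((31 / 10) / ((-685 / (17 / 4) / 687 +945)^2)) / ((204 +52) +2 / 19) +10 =19747408879635573383 / 1974740885285589500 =10.00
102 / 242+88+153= 29212 / 121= 241.42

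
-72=-72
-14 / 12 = -7 / 6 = -1.17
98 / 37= 2.65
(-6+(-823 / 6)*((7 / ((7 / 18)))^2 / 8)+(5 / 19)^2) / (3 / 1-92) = 8030345 / 128516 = 62.49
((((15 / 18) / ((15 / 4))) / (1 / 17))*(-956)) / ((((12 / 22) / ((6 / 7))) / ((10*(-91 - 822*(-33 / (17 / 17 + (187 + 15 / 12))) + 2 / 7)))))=-996950661520 / 333837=-2986339.63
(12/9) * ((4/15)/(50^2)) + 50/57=468826/534375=0.88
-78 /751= -0.10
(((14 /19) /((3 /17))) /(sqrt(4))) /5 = 119 /285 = 0.42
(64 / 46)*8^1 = 256 / 23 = 11.13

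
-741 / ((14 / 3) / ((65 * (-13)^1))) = 134173.93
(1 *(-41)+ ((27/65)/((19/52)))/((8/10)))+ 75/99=-24341/627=-38.82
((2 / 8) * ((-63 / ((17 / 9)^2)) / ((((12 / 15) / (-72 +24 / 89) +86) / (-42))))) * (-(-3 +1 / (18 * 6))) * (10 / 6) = 10.75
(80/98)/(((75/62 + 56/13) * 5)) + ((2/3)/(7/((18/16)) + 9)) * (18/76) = 22667525/567201509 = 0.04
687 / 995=0.69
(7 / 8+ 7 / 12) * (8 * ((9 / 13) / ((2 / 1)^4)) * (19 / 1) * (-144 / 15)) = -1197 / 13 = -92.08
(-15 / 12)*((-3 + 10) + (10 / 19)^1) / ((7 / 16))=-2860 / 133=-21.50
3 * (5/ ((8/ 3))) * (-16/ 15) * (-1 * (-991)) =-5946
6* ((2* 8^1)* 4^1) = 384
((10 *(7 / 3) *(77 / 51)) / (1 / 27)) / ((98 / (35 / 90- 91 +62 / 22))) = -86915 / 102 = -852.11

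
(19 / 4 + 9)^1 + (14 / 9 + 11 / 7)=4253 / 252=16.88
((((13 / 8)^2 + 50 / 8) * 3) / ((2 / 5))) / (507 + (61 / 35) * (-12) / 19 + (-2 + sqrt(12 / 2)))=0.13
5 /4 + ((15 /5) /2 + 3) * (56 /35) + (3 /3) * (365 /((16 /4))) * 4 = 7469 /20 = 373.45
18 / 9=2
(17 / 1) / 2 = 17 / 2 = 8.50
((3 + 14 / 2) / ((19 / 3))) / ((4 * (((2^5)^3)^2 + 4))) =15 / 40802189464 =0.00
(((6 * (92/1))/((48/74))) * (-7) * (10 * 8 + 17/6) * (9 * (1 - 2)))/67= 8881887/134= 66282.74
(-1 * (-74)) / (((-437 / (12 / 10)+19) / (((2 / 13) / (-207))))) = 296 / 1857687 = 0.00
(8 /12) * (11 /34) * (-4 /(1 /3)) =-44 /17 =-2.59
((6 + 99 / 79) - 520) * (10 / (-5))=81014 / 79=1025.49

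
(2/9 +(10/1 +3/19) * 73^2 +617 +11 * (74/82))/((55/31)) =2380256477/77121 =30863.92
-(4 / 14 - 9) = 61 / 7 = 8.71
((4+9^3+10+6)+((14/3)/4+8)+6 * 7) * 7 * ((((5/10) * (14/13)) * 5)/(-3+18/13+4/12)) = -11762.45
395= 395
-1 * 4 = -4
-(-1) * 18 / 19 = 18 / 19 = 0.95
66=66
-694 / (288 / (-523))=181481 / 144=1260.28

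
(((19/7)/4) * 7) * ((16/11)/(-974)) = -38/5357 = -0.01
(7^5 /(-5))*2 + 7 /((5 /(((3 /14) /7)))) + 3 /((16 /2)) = -1882267 /280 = -6722.38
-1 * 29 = -29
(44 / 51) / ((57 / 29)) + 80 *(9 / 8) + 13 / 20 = 5295911 / 58140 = 91.09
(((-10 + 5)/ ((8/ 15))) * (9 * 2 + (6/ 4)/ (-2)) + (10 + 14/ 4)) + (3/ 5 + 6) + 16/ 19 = -140.78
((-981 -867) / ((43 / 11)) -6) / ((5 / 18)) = -370548 / 215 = -1723.48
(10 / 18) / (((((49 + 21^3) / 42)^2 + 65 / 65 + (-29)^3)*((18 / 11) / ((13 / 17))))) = 715 / 68156298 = 0.00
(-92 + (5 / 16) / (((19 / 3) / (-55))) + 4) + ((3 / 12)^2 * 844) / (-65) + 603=10106739 / 19760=511.47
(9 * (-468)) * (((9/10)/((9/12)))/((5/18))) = -454896/25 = -18195.84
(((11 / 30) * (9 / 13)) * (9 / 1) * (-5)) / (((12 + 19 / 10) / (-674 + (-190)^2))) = -52607610 / 1807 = -29113.23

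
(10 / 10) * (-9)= -9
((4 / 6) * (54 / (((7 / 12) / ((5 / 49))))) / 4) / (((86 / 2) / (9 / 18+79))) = 42930 / 14749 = 2.91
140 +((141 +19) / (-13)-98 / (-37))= 62694 / 481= 130.34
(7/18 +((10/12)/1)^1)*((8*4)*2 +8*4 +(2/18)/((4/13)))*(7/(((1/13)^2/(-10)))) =-225710485/162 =-1393274.60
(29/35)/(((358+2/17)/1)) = 493/213080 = 0.00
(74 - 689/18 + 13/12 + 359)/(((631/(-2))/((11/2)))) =-6.90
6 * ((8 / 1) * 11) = 528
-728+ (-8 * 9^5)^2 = 223154200936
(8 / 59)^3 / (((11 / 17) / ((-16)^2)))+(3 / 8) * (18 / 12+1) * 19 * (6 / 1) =1949415287 / 18073352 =107.86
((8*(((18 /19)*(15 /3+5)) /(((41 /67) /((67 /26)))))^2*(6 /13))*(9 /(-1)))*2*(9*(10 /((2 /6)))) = -38076913405728000 /1333229677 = -28559905.37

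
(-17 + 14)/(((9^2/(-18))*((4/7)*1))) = 7/6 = 1.17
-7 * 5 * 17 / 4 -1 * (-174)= 101 / 4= 25.25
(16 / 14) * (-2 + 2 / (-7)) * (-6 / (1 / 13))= 203.76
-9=-9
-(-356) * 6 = 2136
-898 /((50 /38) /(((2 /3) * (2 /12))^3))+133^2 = 322364963 /18225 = 17688.06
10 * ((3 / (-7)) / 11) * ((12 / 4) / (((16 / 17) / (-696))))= 66555 / 77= 864.35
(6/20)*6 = 9/5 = 1.80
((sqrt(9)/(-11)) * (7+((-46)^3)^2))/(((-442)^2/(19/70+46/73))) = -11924.17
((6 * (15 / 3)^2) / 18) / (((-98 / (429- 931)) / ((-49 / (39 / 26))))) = -12550 / 9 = -1394.44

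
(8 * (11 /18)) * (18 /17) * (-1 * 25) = -129.41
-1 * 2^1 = -2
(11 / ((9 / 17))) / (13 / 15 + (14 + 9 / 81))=935 / 674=1.39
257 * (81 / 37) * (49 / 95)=1020033 / 3515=290.19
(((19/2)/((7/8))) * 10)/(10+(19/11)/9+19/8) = 601920/69671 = 8.64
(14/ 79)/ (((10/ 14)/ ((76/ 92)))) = 0.20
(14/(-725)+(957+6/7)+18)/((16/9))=44571393/81200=548.91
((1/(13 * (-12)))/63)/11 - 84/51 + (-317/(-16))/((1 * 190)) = -2154902657/1396755360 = -1.54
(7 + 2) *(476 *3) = 12852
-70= -70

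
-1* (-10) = 10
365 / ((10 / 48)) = 1752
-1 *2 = -2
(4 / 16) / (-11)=-1 / 44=-0.02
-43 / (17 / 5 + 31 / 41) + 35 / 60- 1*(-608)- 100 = 212249 / 426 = 498.24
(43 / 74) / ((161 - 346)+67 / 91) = -3913 / 1240832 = -0.00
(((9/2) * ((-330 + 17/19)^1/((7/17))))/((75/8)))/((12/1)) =-106301/3325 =-31.97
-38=-38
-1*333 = -333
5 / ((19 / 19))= 5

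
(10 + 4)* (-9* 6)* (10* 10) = -75600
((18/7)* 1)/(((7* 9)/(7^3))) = 14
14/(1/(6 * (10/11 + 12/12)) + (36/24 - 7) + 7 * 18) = 882/7597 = 0.12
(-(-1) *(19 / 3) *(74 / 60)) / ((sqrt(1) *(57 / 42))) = 259 / 45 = 5.76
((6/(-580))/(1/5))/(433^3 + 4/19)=-57/89463376406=-0.00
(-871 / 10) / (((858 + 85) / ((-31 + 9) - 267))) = 26.69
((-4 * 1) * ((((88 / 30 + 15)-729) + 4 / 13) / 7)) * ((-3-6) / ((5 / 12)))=-19958112 / 2275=-8772.80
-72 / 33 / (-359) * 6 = 0.04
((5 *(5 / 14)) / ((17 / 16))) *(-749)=-1258.82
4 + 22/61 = 266/61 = 4.36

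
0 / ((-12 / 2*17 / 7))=0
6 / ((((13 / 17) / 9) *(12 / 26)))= 153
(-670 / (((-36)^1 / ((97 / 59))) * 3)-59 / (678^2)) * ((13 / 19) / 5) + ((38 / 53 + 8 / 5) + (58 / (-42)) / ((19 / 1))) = 10438276339697 / 2867676576660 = 3.64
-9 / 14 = -0.64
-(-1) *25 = 25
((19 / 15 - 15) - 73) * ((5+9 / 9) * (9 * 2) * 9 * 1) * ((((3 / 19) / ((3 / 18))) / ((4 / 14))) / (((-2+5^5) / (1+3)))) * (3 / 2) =-17704008 / 32965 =-537.05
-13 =-13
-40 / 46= -0.87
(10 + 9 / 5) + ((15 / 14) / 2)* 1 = 1727 / 140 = 12.34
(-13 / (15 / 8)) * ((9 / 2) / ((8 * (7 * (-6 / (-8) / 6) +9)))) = -156 / 395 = -0.39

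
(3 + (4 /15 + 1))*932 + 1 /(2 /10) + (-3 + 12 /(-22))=656368 /165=3977.99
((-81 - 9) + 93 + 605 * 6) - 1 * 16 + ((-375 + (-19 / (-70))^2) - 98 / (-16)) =31832347 / 9800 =3248.20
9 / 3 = 3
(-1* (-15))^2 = 225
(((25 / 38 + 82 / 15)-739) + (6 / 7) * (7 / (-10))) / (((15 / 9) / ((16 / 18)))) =-391.19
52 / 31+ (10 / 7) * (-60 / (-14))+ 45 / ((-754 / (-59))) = 12966337 / 1145326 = 11.32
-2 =-2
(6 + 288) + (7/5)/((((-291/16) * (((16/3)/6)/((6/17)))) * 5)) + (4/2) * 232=31248298/41225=757.99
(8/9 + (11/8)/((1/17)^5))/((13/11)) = 1546224977/936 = 1651949.76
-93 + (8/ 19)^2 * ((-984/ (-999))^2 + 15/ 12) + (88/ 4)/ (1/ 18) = 12145127983/ 40030929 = 303.39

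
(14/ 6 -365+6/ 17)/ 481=-18478/ 24531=-0.75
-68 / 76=-17 / 19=-0.89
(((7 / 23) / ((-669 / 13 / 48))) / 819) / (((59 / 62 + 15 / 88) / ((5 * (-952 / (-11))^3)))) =-17117979934720 / 17097157341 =-1001.22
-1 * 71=-71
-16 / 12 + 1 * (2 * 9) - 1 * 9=23 / 3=7.67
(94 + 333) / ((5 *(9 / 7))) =2989 / 45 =66.42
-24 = -24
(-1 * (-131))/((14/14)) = 131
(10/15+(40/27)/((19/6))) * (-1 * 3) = -194/57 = -3.40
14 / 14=1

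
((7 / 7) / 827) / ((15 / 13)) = 13 / 12405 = 0.00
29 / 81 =0.36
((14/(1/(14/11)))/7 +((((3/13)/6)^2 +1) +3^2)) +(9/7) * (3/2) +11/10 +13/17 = 72295957/4424420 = 16.34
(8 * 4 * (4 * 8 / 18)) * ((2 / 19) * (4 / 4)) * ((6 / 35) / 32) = 64 / 1995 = 0.03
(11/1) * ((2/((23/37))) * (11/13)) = 8954/299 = 29.95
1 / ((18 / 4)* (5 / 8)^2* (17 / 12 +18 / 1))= 512 / 17475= 0.03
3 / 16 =0.19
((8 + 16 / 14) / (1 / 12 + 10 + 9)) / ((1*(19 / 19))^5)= 768 / 1603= 0.48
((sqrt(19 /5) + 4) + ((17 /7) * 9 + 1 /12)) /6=sqrt(95) /30 + 2179 /504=4.65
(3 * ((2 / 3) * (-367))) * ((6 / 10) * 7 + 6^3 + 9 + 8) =-870524 / 5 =-174104.80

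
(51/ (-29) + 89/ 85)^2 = 3076516/ 6076225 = 0.51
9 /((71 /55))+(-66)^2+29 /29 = 4363.97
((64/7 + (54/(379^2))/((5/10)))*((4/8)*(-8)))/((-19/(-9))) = -330976080/19104253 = -17.32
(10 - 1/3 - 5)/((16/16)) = 14/3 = 4.67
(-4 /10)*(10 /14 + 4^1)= -66 /35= -1.89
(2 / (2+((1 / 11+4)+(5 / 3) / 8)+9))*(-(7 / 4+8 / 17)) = -19932 / 68663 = -0.29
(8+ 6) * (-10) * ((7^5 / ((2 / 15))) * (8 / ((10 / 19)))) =-268239720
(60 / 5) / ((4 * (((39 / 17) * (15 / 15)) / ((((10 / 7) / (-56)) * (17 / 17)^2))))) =-85 / 2548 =-0.03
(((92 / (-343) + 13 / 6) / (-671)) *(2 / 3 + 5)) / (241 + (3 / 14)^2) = -0.00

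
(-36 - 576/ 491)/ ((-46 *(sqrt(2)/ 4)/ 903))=16481556 *sqrt(2)/ 11293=2063.97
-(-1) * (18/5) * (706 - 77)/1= 11322/5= 2264.40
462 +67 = 529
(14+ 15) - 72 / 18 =25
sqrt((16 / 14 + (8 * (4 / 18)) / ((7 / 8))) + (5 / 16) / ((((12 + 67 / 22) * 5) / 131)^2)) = sqrt(19917180605) / 69510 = 2.03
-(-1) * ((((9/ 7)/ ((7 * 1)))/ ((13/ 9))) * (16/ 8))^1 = 162/ 637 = 0.25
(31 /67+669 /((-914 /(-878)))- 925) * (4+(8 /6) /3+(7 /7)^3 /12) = -468957031 /367428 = -1276.32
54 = 54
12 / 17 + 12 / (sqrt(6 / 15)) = 12 / 17 + 6* sqrt(10) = 19.68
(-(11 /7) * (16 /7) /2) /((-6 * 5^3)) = 0.00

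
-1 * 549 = -549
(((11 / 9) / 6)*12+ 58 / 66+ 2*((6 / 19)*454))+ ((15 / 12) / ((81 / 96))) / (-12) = 4908337 / 16929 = 289.94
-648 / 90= -36 / 5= -7.20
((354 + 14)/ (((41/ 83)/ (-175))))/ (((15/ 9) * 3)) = -1069040/ 41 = -26074.15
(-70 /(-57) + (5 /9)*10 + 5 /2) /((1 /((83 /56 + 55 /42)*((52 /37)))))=2765425 /75924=36.42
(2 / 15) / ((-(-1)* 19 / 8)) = 16 / 285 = 0.06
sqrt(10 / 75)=sqrt(30) / 15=0.37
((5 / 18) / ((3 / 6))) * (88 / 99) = 40 / 81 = 0.49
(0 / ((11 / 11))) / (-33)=0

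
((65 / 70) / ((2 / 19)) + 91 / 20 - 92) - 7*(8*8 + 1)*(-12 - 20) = 506848 / 35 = 14481.37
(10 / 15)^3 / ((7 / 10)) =80 / 189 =0.42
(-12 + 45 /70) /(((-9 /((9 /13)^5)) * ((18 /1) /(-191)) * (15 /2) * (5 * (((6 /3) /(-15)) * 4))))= 22139001 /207924080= 0.11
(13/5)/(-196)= -13/980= -0.01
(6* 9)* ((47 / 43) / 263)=2538 / 11309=0.22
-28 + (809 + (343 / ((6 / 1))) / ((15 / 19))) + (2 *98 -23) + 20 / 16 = 184979 / 180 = 1027.66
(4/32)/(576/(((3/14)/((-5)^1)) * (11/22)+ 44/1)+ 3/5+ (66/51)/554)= 0.01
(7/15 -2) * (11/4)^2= -2783/240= -11.60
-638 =-638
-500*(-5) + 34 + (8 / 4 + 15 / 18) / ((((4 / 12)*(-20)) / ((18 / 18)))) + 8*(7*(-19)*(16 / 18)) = 571607 / 360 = 1587.80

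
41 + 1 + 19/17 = 733/17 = 43.12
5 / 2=2.50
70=70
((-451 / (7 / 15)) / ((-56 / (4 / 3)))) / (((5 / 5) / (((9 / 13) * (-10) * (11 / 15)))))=-74415 / 637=-116.82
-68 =-68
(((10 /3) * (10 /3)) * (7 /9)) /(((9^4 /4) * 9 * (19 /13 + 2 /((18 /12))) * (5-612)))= -36400 /105485192649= -0.00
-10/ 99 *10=-100/ 99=-1.01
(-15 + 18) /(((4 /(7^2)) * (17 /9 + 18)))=1323 /716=1.85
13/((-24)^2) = 13/576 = 0.02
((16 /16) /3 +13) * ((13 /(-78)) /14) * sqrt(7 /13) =-10 * sqrt(91) /819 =-0.12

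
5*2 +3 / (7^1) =10.43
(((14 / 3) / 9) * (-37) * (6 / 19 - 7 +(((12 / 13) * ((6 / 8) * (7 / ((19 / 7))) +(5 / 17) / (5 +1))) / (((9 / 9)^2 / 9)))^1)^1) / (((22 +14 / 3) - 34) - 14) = 140119 / 15912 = 8.81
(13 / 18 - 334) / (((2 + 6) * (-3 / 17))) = 101983 / 432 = 236.07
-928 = -928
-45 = -45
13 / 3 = 4.33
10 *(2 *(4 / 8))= 10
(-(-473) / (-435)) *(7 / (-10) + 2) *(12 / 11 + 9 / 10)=-40807 / 14500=-2.81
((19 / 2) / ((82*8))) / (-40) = -19 / 52480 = -0.00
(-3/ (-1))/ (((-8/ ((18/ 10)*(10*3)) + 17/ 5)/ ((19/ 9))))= 855/ 439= 1.95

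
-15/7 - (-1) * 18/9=-1/7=-0.14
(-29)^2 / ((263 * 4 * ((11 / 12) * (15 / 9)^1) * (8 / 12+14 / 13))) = 295191 / 983620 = 0.30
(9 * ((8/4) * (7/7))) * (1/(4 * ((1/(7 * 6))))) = 189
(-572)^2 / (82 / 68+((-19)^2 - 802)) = -11124256 / 14953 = -743.95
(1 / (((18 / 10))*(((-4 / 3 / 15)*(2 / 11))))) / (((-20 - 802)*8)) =275 / 52608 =0.01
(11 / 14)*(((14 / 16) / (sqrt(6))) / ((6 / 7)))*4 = 77*sqrt(6) / 144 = 1.31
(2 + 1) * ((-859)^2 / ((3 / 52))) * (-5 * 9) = -1726641540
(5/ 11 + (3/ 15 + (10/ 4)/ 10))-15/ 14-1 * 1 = -1797/ 1540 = -1.17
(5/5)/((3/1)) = 1/3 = 0.33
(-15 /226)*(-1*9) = 135 /226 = 0.60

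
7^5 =16807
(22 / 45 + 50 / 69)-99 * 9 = -920929 / 1035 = -889.79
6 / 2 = 3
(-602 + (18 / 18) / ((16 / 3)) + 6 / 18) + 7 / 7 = -28823 / 48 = -600.48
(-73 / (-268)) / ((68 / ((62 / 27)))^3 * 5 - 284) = 2174743 / 1034384194288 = 0.00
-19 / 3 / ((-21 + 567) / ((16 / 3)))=-152 / 2457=-0.06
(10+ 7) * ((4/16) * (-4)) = -17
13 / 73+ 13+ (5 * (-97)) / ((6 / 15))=-175101 / 146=-1199.32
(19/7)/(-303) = -19/2121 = -0.01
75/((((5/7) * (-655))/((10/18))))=-35/393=-0.09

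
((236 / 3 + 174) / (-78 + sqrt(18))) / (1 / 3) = -9854 / 1011 -379 * sqrt(2) / 1011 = -10.28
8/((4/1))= 2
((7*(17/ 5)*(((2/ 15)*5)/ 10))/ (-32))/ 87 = -119/ 208800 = -0.00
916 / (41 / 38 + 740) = 34808 / 28161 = 1.24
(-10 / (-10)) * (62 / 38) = 31 / 19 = 1.63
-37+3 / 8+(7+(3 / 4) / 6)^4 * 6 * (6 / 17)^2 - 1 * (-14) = 281664251 / 147968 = 1903.55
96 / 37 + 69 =2649 / 37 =71.59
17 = 17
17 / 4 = 4.25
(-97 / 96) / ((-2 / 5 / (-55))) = -26675 / 192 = -138.93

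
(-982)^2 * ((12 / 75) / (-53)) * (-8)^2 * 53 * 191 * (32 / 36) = -377212690432 / 225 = -1676500846.36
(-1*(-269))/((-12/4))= -269/3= -89.67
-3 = -3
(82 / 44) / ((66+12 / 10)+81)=205 / 16302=0.01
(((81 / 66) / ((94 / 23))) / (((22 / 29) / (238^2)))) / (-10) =-255025449 / 113740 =-2242.18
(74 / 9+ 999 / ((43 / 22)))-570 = -19606 / 387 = -50.66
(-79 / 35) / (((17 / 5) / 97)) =-7663 / 119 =-64.39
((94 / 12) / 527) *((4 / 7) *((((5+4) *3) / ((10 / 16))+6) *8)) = 61664 / 18445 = 3.34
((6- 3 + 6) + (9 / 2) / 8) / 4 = 153 / 64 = 2.39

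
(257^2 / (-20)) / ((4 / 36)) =-594441 / 20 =-29722.05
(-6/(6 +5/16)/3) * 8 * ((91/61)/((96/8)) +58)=-2723008/18483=-147.33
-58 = -58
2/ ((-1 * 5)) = -2/ 5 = -0.40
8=8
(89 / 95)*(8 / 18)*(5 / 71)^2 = 1780 / 862011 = 0.00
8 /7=1.14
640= 640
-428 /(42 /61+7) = -26108 /469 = -55.67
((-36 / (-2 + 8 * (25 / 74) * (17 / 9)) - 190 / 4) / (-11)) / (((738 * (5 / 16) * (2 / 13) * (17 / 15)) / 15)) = 7943390 / 3963839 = 2.00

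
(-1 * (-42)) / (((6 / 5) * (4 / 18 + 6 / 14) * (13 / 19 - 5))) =-41895 / 3362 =-12.46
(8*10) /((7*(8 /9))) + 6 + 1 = 139 /7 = 19.86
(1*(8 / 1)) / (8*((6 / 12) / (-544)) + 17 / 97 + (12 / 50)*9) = 2638400 / 767743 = 3.44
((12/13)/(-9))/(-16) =1/156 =0.01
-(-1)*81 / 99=9 / 11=0.82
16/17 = 0.94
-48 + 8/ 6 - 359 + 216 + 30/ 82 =-23284/ 123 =-189.30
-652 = -652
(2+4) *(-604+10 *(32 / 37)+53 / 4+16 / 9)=-772991 / 222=-3481.94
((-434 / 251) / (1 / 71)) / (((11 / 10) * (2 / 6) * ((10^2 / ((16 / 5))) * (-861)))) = 35216 / 2830025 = 0.01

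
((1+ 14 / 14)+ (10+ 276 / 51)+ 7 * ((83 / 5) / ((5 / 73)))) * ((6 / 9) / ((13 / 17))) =485614 / 325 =1494.20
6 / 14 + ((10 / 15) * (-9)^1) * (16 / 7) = -93 / 7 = -13.29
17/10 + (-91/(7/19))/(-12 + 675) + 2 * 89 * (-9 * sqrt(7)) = 677/510 - 1602 * sqrt(7) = -4237.17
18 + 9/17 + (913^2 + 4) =14171056/17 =833591.53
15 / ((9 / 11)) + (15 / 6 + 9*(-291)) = -2598.17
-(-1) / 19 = 1 / 19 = 0.05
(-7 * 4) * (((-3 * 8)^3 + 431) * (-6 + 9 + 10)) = 4875052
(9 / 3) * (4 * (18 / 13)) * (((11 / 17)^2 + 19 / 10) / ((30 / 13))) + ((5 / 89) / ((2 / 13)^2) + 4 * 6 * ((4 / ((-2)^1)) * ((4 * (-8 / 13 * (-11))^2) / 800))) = 3508225301 / 434684900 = 8.07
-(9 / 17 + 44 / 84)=-376 / 357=-1.05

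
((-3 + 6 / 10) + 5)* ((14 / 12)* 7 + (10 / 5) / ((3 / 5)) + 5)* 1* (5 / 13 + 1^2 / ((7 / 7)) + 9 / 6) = 495 / 4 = 123.75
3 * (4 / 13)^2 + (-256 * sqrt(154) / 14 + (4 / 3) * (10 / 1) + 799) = 411997 / 507 - 128 * sqrt(154) / 7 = 585.70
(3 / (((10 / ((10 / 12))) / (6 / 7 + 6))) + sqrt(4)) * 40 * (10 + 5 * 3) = 26000 / 7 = 3714.29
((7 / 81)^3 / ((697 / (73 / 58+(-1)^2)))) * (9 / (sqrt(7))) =6419 * sqrt(7) / 2387114874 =0.00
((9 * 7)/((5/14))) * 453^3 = 81990435114/5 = 16398087022.80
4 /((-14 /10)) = -20 /7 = -2.86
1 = 1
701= 701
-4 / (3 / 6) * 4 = -32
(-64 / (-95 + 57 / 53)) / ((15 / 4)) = 6784 / 37335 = 0.18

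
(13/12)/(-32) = -13/384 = -0.03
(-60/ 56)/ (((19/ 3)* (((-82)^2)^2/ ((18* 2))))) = -405/ 3006609704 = -0.00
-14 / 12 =-7 / 6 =-1.17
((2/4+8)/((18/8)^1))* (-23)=-782/9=-86.89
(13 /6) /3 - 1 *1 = -0.28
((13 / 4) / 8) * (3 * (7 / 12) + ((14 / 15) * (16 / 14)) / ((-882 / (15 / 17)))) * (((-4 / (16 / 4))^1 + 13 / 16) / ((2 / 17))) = -681811 / 602112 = -1.13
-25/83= -0.30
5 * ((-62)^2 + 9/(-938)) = 18028315/938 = 19219.95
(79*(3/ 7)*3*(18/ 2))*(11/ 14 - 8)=-646299/ 98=-6594.89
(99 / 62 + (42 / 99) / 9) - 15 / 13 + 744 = 178217521 / 239382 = 744.49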